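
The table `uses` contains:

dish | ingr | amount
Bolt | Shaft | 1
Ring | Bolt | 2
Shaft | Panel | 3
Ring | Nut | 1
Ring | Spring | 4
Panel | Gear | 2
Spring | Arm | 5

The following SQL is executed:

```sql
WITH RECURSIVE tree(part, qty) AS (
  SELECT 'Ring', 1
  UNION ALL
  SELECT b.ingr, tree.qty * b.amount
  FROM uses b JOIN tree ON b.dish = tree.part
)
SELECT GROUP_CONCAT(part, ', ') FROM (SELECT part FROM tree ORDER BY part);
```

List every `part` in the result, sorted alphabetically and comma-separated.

Base: (Ring, qty=1).
Iteration 1: components of {Ring} -> Bolt = 1*2 = 2, Nut = 1*1 = 1, Spring = 1*4 = 4.
Iteration 2: components of {Bolt,Nut,Spring} -> Arm = 4*5 = 20, Shaft = 2*1 = 2.
Iteration 3: components of {Arm,Shaft} -> Panel = 2*3 = 6.
Iteration 4: components of {Panel} -> Gear = 6*2 = 12.
Iteration 5: no further components; recursion stops.

Arm, Bolt, Gear, Nut, Panel, Ring, Shaft, Spring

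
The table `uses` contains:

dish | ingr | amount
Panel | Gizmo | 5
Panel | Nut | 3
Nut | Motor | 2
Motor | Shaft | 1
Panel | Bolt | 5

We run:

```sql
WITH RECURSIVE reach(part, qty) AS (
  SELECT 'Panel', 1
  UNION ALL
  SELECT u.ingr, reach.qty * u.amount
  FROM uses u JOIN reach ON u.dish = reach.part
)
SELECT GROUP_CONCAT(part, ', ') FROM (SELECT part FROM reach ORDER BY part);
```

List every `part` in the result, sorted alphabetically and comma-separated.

Bolt, Gizmo, Motor, Nut, Panel, Shaft

Base: (Panel, qty=1).
Iteration 1: components of {Panel} -> Bolt = 1*5 = 5, Gizmo = 1*5 = 5, Nut = 1*3 = 3.
Iteration 2: components of {Bolt,Gizmo,Nut} -> Motor = 3*2 = 6.
Iteration 3: components of {Motor} -> Shaft = 6*1 = 6.
Iteration 4: no further components; recursion stops.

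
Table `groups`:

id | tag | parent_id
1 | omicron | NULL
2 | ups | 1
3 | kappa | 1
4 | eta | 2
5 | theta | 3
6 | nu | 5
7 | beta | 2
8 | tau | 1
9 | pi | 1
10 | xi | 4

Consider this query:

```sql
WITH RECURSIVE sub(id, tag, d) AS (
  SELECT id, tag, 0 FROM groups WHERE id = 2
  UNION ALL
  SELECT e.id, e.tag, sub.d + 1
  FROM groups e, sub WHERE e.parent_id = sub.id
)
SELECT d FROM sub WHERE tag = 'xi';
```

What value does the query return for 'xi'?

2

Base: id=2 (ups) at d 0.
Iteration 1: rows with parent_id in {2} -> eta (id 4, d 1), beta (id 7, d 1).
Iteration 2: rows with parent_id in {4,7} -> xi (id 10, d 2).
Iteration 3: no rows with parent_id in {10}; recursion stops.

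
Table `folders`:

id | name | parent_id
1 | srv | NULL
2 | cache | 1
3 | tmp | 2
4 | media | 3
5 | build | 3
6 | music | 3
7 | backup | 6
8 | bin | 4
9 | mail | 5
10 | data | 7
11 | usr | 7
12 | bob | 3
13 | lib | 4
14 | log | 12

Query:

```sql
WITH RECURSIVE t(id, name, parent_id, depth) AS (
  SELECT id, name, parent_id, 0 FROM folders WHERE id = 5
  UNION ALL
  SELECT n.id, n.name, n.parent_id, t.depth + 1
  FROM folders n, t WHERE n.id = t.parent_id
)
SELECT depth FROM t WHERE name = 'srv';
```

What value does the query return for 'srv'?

Base: id=5 (build), parent_id=3, depth 0.
Iteration 1: join on id=3 -> tmp (id 3, parent_id=2, depth 1).
Iteration 2: join on id=2 -> cache (id 2, parent_id=1, depth 2).
Iteration 3: join on id=1 -> srv (id 1, parent_id=NULL, depth 3).
Iteration 4: parent_id is NULL; no match; recursion stops.

3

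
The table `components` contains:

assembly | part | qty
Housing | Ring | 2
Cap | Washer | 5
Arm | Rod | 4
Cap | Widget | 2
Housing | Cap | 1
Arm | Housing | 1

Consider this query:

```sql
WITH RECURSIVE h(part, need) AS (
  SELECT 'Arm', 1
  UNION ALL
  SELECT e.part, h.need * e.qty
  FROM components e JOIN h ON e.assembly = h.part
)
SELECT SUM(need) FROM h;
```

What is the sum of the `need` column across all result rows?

16

Base: (Arm, need=1).
Iteration 1: components of {Arm} -> Housing = 1*1 = 1, Rod = 1*4 = 4.
Iteration 2: components of {Housing,Rod} -> Cap = 1*1 = 1, Ring = 1*2 = 2.
Iteration 3: components of {Cap,Ring} -> Washer = 1*5 = 5, Widget = 1*2 = 2.
Iteration 4: no further components; recursion stops.
SUM(need) = 1 + 1 + 4 + 1 + 2 + 2 + 5 = 16.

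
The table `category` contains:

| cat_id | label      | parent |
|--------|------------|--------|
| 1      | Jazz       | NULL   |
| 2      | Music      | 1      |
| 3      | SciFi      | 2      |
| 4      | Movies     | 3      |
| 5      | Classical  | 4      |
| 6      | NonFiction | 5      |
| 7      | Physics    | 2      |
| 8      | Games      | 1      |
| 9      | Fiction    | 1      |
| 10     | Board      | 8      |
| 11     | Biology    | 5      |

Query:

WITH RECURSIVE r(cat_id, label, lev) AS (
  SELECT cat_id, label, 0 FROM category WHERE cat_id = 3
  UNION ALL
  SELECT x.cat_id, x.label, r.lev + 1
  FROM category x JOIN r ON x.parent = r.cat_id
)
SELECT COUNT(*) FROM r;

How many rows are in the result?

Base: cat_id=3 (SciFi) at lev 0.
Iteration 1: rows with parent in {3} -> Movies (id 4, lev 1).
Iteration 2: rows with parent in {4} -> Classical (id 5, lev 2).
Iteration 3: rows with parent in {5} -> NonFiction (id 6, lev 3), Biology (id 11, lev 3).
Iteration 4: no rows with parent in {6,11}; recursion stops.
Total rows emitted: 5.

5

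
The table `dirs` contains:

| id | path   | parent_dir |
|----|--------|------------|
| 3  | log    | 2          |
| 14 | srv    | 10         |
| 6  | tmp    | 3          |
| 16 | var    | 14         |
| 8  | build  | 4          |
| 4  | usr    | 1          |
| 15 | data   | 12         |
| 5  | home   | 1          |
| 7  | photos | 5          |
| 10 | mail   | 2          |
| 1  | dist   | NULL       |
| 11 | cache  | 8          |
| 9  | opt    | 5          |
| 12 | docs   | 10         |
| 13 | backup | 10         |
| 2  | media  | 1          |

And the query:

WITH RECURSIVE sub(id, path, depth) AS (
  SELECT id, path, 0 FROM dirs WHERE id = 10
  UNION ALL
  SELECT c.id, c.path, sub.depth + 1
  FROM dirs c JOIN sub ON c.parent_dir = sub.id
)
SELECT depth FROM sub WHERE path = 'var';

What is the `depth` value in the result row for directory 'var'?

Base: id=10 (mail) at depth 0.
Iteration 1: rows with parent_dir in {10} -> docs (id 12, depth 1), backup (id 13, depth 1), srv (id 14, depth 1).
Iteration 2: rows with parent_dir in {12,13,14} -> data (id 15, depth 2), var (id 16, depth 2).
Iteration 3: no rows with parent_dir in {15,16}; recursion stops.

2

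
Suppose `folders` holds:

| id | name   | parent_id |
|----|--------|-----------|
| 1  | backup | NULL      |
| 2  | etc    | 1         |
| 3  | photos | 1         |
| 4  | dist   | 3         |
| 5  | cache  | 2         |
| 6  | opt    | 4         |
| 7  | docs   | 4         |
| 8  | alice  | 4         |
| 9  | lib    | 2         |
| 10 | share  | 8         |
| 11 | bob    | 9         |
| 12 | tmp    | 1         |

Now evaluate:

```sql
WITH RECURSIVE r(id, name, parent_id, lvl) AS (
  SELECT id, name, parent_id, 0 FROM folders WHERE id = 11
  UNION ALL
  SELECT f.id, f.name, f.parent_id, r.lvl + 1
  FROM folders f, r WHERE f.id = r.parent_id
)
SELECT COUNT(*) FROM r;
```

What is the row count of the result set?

Base: id=11 (bob), parent_id=9, lvl 0.
Iteration 1: join on id=9 -> lib (id 9, parent_id=2, lvl 1).
Iteration 2: join on id=2 -> etc (id 2, parent_id=1, lvl 2).
Iteration 3: join on id=1 -> backup (id 1, parent_id=NULL, lvl 3).
Iteration 4: parent_id is NULL; no match; recursion stops.
Total rows emitted: 4.

4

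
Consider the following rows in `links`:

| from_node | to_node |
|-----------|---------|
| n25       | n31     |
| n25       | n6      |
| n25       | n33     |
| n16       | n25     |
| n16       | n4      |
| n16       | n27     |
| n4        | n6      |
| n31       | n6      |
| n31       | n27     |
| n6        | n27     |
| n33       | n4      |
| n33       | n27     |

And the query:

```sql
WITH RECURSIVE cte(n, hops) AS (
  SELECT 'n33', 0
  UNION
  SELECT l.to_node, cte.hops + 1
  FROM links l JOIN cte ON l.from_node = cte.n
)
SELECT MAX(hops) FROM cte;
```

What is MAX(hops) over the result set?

Base: (n33, hops=0).
Iteration 1: edges from {n33} -> (n27, hops=1), (n4, hops=1).
Iteration 2: edges from {n27,n4} -> (n6, hops=2).
Iteration 3: edges from {n6} -> (n27, hops=3).
Iteration 4: no outgoing edges from {n27}; recursion stops.
hops values: 0, 1, 1, 2, 3; the maximum is 3.

3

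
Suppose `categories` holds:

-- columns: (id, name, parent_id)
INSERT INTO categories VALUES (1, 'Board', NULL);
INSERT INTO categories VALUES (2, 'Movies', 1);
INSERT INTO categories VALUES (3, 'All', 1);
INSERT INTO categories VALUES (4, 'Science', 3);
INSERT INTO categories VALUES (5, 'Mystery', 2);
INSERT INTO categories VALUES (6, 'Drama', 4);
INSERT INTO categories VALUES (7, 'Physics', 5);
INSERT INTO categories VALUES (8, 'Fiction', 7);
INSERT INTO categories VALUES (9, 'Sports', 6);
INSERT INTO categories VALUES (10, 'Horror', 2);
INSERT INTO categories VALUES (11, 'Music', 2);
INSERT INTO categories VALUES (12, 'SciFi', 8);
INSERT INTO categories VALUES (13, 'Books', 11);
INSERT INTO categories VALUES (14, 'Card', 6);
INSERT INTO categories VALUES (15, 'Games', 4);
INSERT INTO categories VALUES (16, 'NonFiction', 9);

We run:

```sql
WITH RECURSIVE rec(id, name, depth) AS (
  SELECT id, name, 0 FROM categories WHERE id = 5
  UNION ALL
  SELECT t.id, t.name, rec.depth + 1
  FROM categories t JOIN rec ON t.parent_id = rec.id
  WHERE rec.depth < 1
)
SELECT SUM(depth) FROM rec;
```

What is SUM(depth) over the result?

Base: id=5 (Mystery) at depth 0.
Iteration 1: rows with parent_id in {5} -> Physics (id 7, depth 1).
Iteration 2: depth < 1 fails for all current rows; recursion stops.
SUM(depth) = 0 + 1 = 1.

1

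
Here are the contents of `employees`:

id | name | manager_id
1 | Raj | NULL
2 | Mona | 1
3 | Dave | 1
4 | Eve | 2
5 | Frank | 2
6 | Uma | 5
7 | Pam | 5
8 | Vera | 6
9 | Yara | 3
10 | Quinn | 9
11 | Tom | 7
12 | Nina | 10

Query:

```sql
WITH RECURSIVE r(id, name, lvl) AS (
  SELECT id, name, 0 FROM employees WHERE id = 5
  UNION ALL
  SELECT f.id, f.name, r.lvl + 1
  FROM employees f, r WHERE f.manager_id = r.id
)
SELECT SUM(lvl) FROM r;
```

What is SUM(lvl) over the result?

Base: id=5 (Frank) at lvl 0.
Iteration 1: rows with manager_id in {5} -> Uma (id 6, lvl 1), Pam (id 7, lvl 1).
Iteration 2: rows with manager_id in {6,7} -> Vera (id 8, lvl 2), Tom (id 11, lvl 2).
Iteration 3: no rows with manager_id in {8,11}; recursion stops.
SUM(lvl) = 0 + 1 + 1 + 2 + 2 = 6.

6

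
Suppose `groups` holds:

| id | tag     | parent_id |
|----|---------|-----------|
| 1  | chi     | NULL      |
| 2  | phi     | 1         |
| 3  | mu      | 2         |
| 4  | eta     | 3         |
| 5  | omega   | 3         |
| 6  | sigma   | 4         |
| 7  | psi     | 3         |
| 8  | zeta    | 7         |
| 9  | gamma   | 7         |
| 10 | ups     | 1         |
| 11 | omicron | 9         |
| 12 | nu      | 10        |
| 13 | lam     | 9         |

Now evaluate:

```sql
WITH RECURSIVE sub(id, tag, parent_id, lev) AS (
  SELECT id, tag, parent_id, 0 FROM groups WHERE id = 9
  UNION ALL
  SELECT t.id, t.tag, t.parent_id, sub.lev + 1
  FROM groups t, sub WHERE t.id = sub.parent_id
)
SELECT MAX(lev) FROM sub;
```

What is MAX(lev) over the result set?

4

Base: id=9 (gamma), parent_id=7, lev 0.
Iteration 1: join on id=7 -> psi (id 7, parent_id=3, lev 1).
Iteration 2: join on id=3 -> mu (id 3, parent_id=2, lev 2).
Iteration 3: join on id=2 -> phi (id 2, parent_id=1, lev 3).
Iteration 4: join on id=1 -> chi (id 1, parent_id=NULL, lev 4).
Iteration 5: parent_id is NULL; no match; recursion stops.
lev values: 0, 1, 2, 3, 4; the maximum is 4.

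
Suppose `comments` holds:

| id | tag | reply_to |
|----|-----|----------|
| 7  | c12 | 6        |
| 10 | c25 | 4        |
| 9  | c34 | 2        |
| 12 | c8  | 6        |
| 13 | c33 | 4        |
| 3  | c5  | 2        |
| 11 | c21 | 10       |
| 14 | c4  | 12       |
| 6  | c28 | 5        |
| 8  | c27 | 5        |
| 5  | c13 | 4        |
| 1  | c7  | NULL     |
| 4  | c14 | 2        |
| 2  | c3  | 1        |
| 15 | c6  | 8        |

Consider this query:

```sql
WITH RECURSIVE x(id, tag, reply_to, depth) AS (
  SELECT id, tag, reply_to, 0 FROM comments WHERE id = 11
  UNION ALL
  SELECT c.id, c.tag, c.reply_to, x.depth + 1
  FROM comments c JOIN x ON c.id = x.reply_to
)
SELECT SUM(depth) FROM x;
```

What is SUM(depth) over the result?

Base: id=11 (c21), reply_to=10, depth 0.
Iteration 1: join on id=10 -> c25 (id 10, reply_to=4, depth 1).
Iteration 2: join on id=4 -> c14 (id 4, reply_to=2, depth 2).
Iteration 3: join on id=2 -> c3 (id 2, reply_to=1, depth 3).
Iteration 4: join on id=1 -> c7 (id 1, reply_to=NULL, depth 4).
Iteration 5: reply_to is NULL; no match; recursion stops.
SUM(depth) = 0 + 1 + 2 + 3 + 4 = 10.

10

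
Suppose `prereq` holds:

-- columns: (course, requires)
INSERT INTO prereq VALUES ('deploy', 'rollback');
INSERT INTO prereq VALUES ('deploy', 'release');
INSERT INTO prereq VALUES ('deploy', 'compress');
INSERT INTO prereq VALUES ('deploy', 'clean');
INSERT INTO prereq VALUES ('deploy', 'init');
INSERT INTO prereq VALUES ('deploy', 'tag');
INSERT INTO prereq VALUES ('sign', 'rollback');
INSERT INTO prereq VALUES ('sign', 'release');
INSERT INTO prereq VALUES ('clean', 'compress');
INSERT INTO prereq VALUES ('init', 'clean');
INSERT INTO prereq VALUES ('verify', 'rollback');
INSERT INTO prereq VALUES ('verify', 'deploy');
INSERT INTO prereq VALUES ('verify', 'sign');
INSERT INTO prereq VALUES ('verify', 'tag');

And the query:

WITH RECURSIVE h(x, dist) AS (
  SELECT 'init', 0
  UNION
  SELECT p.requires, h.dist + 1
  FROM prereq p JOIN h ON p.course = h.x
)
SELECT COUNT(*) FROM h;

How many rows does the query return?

3

Base: (init, dist=0).
Iteration 1: edges from {init} -> (clean, dist=1).
Iteration 2: edges from {clean} -> (compress, dist=2).
Iteration 3: no outgoing edges from {compress}; recursion stops.
Total rows emitted: 3.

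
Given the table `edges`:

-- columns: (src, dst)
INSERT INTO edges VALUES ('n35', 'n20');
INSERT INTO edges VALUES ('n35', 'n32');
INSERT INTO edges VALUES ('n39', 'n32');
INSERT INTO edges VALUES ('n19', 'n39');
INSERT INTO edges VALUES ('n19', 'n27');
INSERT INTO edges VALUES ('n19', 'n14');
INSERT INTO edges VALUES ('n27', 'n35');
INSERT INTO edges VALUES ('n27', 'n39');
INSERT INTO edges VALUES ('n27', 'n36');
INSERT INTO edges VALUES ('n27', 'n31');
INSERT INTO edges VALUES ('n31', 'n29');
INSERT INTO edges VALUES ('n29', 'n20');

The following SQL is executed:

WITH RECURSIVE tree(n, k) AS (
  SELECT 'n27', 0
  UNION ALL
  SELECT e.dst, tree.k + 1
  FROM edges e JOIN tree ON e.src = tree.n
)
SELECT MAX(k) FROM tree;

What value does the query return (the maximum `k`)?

Base: (n27, k=0).
Iteration 1: edges from {n27} -> (n31, k=1), (n35, k=1), (n36, k=1), (n39, k=1).
Iteration 2: edges from {n31,n35,n36,n39} -> (n20, k=2), (n29, k=2), (n32, k=2) x2. [UNION ALL keeps all 4 new rows, including repeats]
Iteration 3: edges from {n20,n29,n32} -> (n20, k=3).
Iteration 4: no outgoing edges from {n20}; recursion stops.
k values: 0, 1, 1, 1, 1, 2, 2, 2, 2, 3; the maximum is 3.

3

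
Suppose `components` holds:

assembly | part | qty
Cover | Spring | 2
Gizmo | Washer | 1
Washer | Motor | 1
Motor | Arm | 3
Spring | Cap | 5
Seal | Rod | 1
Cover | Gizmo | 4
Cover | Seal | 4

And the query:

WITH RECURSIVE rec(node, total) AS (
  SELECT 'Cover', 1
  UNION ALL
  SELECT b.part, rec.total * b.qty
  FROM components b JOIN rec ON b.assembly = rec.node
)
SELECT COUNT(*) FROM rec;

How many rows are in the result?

Base: (Cover, total=1).
Iteration 1: components of {Cover} -> Gizmo = 1*4 = 4, Seal = 1*4 = 4, Spring = 1*2 = 2.
Iteration 2: components of {Gizmo,Seal,Spring} -> Cap = 2*5 = 10, Rod = 4*1 = 4, Washer = 4*1 = 4.
Iteration 3: components of {Cap,Rod,Washer} -> Motor = 4*1 = 4.
Iteration 4: components of {Motor} -> Arm = 4*3 = 12.
Iteration 5: no further components; recursion stops.
Total rows emitted: 9.

9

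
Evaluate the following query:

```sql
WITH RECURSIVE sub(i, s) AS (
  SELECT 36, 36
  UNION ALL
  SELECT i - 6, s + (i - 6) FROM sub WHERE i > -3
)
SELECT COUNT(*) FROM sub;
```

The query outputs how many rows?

8

Base: i=36, s=36.
Iteration 1: 36 > -3 holds -> i = 36 - 6 = 30, s = 36 + 30 = 66.
Iteration 2: 30 > -3 holds -> i = 30 - 6 = 24, s = 66 + 24 = 90.
Iteration 3: 24 > -3 holds -> i = 24 - 6 = 18, s = 90 + 18 = 108.
Iteration 4: 18 > -3 holds -> i = 18 - 6 = 12, s = 108 + 12 = 120.
Iteration 5: 12 > -3 holds -> i = 12 - 6 = 6, s = 120 + 6 = 126.
Iteration 6: 6 > -3 holds -> i = 6 - 6 = 0, s = 126 + 0 = 126.
Iteration 7: 0 > -3 holds -> i = 0 - 6 = -6, s = 126 + -6 = 120.
Iteration 8: -6 > -3 fails; recursion stops.
Total rows emitted: 8.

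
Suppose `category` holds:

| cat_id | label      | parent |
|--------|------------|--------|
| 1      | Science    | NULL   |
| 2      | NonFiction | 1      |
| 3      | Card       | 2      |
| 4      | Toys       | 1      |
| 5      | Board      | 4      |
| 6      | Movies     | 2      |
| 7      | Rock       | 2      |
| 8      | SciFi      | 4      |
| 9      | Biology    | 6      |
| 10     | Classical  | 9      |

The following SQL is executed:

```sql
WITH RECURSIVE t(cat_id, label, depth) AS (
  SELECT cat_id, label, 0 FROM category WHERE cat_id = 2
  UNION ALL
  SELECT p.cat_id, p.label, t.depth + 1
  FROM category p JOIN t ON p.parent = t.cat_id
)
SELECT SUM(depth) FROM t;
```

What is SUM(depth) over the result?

8

Base: cat_id=2 (NonFiction) at depth 0.
Iteration 1: rows with parent in {2} -> Card (id 3, depth 1), Movies (id 6, depth 1), Rock (id 7, depth 1).
Iteration 2: rows with parent in {3,6,7} -> Biology (id 9, depth 2).
Iteration 3: rows with parent in {9} -> Classical (id 10, depth 3).
Iteration 4: no rows with parent in {10}; recursion stops.
SUM(depth) = 0 + 1 + 1 + 1 + 2 + 3 = 8.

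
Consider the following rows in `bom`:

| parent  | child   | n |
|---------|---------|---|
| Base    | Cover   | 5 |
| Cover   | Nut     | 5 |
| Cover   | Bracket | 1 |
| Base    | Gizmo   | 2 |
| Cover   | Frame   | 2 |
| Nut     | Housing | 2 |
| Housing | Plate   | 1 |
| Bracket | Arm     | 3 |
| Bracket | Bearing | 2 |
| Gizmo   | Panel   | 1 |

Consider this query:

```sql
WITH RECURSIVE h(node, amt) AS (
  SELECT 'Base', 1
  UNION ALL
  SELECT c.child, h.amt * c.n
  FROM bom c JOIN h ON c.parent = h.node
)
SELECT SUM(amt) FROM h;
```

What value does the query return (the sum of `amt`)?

175

Base: (Base, amt=1).
Iteration 1: components of {Base} -> Cover = 1*5 = 5, Gizmo = 1*2 = 2.
Iteration 2: components of {Cover,Gizmo} -> Bracket = 5*1 = 5, Frame = 5*2 = 10, Nut = 5*5 = 25, Panel = 2*1 = 2.
Iteration 3: components of {Bracket,Frame,Nut,Panel} -> Arm = 5*3 = 15, Bearing = 5*2 = 10, Housing = 25*2 = 50.
Iteration 4: components of {Arm,Bearing,Housing} -> Plate = 50*1 = 50.
Iteration 5: no further components; recursion stops.
SUM(amt) = 1 + 5 + 2 + 25 + 5 + 10 + 2 + 50 + 15 + 10 + 50 = 175.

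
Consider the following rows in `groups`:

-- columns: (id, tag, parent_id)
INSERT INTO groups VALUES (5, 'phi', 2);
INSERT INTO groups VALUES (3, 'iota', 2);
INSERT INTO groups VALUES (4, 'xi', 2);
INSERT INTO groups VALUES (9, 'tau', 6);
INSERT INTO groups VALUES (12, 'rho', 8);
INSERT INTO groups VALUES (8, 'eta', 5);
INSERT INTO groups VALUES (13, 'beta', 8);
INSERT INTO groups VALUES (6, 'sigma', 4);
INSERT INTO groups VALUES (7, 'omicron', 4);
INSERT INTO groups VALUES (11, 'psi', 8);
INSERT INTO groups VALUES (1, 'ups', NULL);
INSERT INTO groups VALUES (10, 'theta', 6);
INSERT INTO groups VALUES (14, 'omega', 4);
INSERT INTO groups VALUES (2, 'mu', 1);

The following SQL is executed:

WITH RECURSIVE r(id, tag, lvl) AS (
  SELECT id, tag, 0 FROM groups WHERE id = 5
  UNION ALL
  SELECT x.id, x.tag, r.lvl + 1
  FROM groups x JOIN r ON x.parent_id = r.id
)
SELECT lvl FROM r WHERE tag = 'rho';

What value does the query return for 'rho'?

Base: id=5 (phi) at lvl 0.
Iteration 1: rows with parent_id in {5} -> eta (id 8, lvl 1).
Iteration 2: rows with parent_id in {8} -> psi (id 11, lvl 2), rho (id 12, lvl 2), beta (id 13, lvl 2).
Iteration 3: no rows with parent_id in {11,12,13}; recursion stops.

2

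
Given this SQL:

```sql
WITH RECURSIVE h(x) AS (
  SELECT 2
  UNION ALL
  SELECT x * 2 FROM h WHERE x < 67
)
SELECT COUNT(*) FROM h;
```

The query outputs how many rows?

7

Base: x=2.
Iteration 1: 2 < 67 holds -> x = 2 * 2 = 4.
Iteration 2: 4 < 67 holds -> x = 4 * 2 = 8.
Iteration 3: 8 < 67 holds -> x = 8 * 2 = 16.
Iteration 4: 16 < 67 holds -> x = 16 * 2 = 32.
Iteration 5: 32 < 67 holds -> x = 32 * 2 = 64.
Iteration 6: 64 < 67 holds -> x = 64 * 2 = 128.
Iteration 7: 128 < 67 fails; recursion stops.
Total rows emitted: 7.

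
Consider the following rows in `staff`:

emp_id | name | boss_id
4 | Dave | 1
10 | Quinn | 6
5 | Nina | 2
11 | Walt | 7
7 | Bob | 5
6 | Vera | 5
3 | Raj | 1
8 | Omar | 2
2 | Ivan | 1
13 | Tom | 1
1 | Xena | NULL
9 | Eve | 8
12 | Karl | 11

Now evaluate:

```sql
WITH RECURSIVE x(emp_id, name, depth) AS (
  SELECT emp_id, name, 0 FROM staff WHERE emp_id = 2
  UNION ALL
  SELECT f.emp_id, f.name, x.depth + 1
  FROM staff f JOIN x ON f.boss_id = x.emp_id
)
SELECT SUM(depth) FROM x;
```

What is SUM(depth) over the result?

Base: emp_id=2 (Ivan) at depth 0.
Iteration 1: rows with boss_id in {2} -> Nina (id 5, depth 1), Omar (id 8, depth 1).
Iteration 2: rows with boss_id in {5,8} -> Vera (id 6, depth 2), Bob (id 7, depth 2), Eve (id 9, depth 2).
Iteration 3: rows with boss_id in {6,7,9} -> Quinn (id 10, depth 3), Walt (id 11, depth 3).
Iteration 4: rows with boss_id in {10,11} -> Karl (id 12, depth 4).
Iteration 5: no rows with boss_id in {12}; recursion stops.
SUM(depth) = 0 + 1 + 1 + 2 + 2 + 2 + 3 + 3 + 4 = 18.

18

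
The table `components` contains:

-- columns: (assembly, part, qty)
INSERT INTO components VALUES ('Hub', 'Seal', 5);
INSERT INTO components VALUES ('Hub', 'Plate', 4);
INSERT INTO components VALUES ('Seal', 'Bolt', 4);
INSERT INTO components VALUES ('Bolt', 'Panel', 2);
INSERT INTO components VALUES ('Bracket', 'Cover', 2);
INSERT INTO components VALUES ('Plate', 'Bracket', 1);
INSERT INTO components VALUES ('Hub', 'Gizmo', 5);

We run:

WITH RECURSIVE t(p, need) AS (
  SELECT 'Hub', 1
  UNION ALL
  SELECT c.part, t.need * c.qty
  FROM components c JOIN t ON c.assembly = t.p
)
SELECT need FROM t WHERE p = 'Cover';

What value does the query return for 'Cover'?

Base: (Hub, need=1).
Iteration 1: components of {Hub} -> Gizmo = 1*5 = 5, Plate = 1*4 = 4, Seal = 1*5 = 5.
Iteration 2: components of {Gizmo,Plate,Seal} -> Bolt = 5*4 = 20, Bracket = 4*1 = 4.
Iteration 3: components of {Bolt,Bracket} -> Cover = 4*2 = 8, Panel = 20*2 = 40.
Iteration 4: no further components; recursion stops.

8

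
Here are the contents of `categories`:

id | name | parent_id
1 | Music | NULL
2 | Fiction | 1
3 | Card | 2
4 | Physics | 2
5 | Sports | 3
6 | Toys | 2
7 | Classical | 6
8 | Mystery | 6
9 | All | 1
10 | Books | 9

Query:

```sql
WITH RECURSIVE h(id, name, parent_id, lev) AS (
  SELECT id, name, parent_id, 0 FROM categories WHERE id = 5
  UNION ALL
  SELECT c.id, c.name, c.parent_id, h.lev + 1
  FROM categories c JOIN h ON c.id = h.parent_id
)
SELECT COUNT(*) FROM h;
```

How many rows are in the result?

Base: id=5 (Sports), parent_id=3, lev 0.
Iteration 1: join on id=3 -> Card (id 3, parent_id=2, lev 1).
Iteration 2: join on id=2 -> Fiction (id 2, parent_id=1, lev 2).
Iteration 3: join on id=1 -> Music (id 1, parent_id=NULL, lev 3).
Iteration 4: parent_id is NULL; no match; recursion stops.
Total rows emitted: 4.

4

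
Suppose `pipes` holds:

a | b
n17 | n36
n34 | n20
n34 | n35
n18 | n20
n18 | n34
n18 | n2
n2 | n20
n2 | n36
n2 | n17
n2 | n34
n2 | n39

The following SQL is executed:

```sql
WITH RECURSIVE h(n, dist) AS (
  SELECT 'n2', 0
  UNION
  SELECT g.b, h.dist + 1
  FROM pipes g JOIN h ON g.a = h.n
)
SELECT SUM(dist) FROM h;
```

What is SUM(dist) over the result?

11

Base: (n2, dist=0).
Iteration 1: edges from {n2} -> (n17, dist=1), (n20, dist=1), (n34, dist=1), (n36, dist=1), (n39, dist=1).
Iteration 2: edges from {n17,n20,n34,n36,n39} -> (n20, dist=2), (n35, dist=2), (n36, dist=2).
Iteration 3: no outgoing edges from {n20,n35,n36}; recursion stops.
SUM(dist) = 0 + 1 + 1 + 1 + 1 + 1 + 2 + 2 + 2 = 11.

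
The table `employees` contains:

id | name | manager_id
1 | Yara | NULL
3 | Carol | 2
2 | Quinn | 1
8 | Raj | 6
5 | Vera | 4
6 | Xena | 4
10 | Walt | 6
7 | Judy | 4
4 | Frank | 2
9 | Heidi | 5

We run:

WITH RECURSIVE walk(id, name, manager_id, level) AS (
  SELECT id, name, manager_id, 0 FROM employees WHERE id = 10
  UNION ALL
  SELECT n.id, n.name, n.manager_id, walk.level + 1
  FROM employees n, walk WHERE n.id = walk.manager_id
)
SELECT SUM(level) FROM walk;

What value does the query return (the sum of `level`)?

Base: id=10 (Walt), manager_id=6, level 0.
Iteration 1: join on id=6 -> Xena (id 6, manager_id=4, level 1).
Iteration 2: join on id=4 -> Frank (id 4, manager_id=2, level 2).
Iteration 3: join on id=2 -> Quinn (id 2, manager_id=1, level 3).
Iteration 4: join on id=1 -> Yara (id 1, manager_id=NULL, level 4).
Iteration 5: manager_id is NULL; no match; recursion stops.
SUM(level) = 0 + 1 + 2 + 3 + 4 = 10.

10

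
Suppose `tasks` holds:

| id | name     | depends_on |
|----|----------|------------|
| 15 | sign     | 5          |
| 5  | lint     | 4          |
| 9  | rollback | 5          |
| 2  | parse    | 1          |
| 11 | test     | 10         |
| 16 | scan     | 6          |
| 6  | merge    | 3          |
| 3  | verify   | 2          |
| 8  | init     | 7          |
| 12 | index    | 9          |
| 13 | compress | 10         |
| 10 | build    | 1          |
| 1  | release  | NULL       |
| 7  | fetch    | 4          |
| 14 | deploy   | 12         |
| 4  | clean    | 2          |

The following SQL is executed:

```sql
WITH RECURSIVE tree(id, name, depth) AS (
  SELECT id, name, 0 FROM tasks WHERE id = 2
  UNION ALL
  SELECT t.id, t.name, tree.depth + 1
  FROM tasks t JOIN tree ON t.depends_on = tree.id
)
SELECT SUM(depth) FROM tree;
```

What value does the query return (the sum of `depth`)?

Base: id=2 (parse) at depth 0.
Iteration 1: rows with depends_on in {2} -> verify (id 3, depth 1), clean (id 4, depth 1).
Iteration 2: rows with depends_on in {3,4} -> lint (id 5, depth 2), merge (id 6, depth 2), fetch (id 7, depth 2).
Iteration 3: rows with depends_on in {5,6,7} -> init (id 8, depth 3), rollback (id 9, depth 3), sign (id 15, depth 3), scan (id 16, depth 3).
Iteration 4: rows with depends_on in {8,9,15,16} -> index (id 12, depth 4).
Iteration 5: rows with depends_on in {12} -> deploy (id 14, depth 5).
Iteration 6: no rows with depends_on in {14}; recursion stops.
SUM(depth) = 0 + 1 + 1 + 2 + 2 + 2 + 3 + 3 + 3 + 3 + 4 + 5 = 29.

29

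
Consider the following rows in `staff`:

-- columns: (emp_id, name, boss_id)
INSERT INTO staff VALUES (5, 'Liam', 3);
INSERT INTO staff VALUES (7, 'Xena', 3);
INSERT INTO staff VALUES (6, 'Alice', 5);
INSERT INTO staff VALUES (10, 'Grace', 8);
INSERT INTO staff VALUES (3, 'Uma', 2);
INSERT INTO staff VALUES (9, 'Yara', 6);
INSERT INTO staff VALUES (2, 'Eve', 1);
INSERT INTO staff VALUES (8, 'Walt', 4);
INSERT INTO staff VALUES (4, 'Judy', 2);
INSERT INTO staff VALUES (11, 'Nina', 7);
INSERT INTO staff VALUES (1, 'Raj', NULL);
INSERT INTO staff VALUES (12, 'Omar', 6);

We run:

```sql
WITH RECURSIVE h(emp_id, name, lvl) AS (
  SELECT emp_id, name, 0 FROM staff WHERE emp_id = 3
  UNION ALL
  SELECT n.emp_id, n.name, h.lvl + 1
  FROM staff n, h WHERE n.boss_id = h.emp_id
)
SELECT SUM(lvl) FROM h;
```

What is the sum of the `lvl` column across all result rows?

Base: emp_id=3 (Uma) at lvl 0.
Iteration 1: rows with boss_id in {3} -> Liam (id 5, lvl 1), Xena (id 7, lvl 1).
Iteration 2: rows with boss_id in {5,7} -> Alice (id 6, lvl 2), Nina (id 11, lvl 2).
Iteration 3: rows with boss_id in {6,11} -> Yara (id 9, lvl 3), Omar (id 12, lvl 3).
Iteration 4: no rows with boss_id in {9,12}; recursion stops.
SUM(lvl) = 0 + 1 + 1 + 2 + 2 + 3 + 3 = 12.

12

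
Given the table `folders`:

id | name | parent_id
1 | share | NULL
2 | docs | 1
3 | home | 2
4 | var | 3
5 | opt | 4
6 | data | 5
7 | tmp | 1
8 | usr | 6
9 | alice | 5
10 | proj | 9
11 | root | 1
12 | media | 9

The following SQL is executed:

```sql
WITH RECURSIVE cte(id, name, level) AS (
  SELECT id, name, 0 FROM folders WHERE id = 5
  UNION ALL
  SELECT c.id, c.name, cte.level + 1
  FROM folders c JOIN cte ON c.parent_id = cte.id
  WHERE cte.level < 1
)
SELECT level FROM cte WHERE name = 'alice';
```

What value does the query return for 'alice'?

1

Base: id=5 (opt) at level 0.
Iteration 1: rows with parent_id in {5} -> data (id 6, level 1), alice (id 9, level 1).
Iteration 2: level < 1 fails for all current rows; recursion stops.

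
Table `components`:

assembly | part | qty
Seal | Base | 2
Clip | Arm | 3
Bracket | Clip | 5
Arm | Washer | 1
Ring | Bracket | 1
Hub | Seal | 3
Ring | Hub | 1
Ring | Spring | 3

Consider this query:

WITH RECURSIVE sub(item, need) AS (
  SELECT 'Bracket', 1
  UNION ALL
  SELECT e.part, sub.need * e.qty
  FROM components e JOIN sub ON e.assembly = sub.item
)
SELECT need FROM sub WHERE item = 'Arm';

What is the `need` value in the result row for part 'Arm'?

Base: (Bracket, need=1).
Iteration 1: components of {Bracket} -> Clip = 1*5 = 5.
Iteration 2: components of {Clip} -> Arm = 5*3 = 15.
Iteration 3: components of {Arm} -> Washer = 15*1 = 15.
Iteration 4: no further components; recursion stops.

15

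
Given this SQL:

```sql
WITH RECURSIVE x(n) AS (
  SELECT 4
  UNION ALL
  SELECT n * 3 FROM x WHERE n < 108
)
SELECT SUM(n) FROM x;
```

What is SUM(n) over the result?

Base: n=4.
Iteration 1: 4 < 108 holds -> n = 4 * 3 = 12.
Iteration 2: 12 < 108 holds -> n = 12 * 3 = 36.
Iteration 3: 36 < 108 holds -> n = 36 * 3 = 108.
Iteration 4: 108 < 108 fails; recursion stops.
SUM(n) = 4 + 12 + 36 + 108 = 160.

160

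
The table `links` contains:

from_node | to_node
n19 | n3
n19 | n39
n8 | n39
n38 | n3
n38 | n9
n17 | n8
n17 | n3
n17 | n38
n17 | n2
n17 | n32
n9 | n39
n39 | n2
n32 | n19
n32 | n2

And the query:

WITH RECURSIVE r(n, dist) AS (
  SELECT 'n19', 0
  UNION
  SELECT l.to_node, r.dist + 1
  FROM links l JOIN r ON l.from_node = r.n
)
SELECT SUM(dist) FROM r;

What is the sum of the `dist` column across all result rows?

Base: (n19, dist=0).
Iteration 1: edges from {n19} -> (n3, dist=1), (n39, dist=1).
Iteration 2: edges from {n3,n39} -> (n2, dist=2).
Iteration 3: no outgoing edges from {n2}; recursion stops.
SUM(dist) = 0 + 1 + 1 + 2 = 4.

4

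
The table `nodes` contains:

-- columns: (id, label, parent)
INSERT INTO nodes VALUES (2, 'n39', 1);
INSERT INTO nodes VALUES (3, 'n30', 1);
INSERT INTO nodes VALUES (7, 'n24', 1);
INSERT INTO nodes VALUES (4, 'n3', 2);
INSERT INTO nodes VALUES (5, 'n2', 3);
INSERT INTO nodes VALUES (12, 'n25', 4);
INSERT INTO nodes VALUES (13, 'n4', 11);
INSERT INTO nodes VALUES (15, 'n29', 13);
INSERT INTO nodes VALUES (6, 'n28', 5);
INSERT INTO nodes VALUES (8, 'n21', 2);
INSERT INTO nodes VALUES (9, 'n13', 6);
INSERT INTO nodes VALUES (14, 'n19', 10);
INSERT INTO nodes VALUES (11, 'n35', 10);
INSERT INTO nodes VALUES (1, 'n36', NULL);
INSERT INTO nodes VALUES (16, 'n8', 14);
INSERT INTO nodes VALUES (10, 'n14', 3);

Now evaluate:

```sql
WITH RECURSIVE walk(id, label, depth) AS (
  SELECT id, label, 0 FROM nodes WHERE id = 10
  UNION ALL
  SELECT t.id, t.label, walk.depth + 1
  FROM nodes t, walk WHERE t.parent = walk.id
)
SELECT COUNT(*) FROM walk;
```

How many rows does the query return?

6

Base: id=10 (n14) at depth 0.
Iteration 1: rows with parent in {10} -> n35 (id 11, depth 1), n19 (id 14, depth 1).
Iteration 2: rows with parent in {11,14} -> n4 (id 13, depth 2), n8 (id 16, depth 2).
Iteration 3: rows with parent in {13,16} -> n29 (id 15, depth 3).
Iteration 4: no rows with parent in {15}; recursion stops.
Total rows emitted: 6.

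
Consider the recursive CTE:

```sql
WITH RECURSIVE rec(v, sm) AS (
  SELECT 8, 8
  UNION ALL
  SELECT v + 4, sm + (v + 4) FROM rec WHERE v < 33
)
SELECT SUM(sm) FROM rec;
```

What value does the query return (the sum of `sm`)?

Base: v=8, sm=8.
Iteration 1: 8 < 33 holds -> v = 8 + 4 = 12, sm = 8 + 12 = 20.
Iteration 2: 12 < 33 holds -> v = 12 + 4 = 16, sm = 20 + 16 = 36.
Iteration 3: 16 < 33 holds -> v = 16 + 4 = 20, sm = 36 + 20 = 56.
Iteration 4: 20 < 33 holds -> v = 20 + 4 = 24, sm = 56 + 24 = 80.
Iteration 5: 24 < 33 holds -> v = 24 + 4 = 28, sm = 80 + 28 = 108.
Iteration 6: 28 < 33 holds -> v = 28 + 4 = 32, sm = 108 + 32 = 140.
Iteration 7: 32 < 33 holds -> v = 32 + 4 = 36, sm = 140 + 36 = 176.
Iteration 8: 36 < 33 fails; recursion stops.
SUM(sm) = 8 + 20 + 36 + 56 + 80 + 108 + 140 + 176 = 624.

624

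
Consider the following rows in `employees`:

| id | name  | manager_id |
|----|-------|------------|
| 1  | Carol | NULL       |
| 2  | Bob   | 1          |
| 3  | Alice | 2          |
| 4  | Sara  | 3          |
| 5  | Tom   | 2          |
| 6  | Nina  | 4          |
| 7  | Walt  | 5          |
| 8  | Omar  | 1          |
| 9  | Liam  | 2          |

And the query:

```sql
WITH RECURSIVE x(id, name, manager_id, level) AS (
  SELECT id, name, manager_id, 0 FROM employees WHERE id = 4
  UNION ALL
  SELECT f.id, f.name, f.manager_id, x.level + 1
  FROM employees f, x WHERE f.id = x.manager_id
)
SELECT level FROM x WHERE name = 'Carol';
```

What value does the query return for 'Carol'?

Base: id=4 (Sara), manager_id=3, level 0.
Iteration 1: join on id=3 -> Alice (id 3, manager_id=2, level 1).
Iteration 2: join on id=2 -> Bob (id 2, manager_id=1, level 2).
Iteration 3: join on id=1 -> Carol (id 1, manager_id=NULL, level 3).
Iteration 4: manager_id is NULL; no match; recursion stops.

3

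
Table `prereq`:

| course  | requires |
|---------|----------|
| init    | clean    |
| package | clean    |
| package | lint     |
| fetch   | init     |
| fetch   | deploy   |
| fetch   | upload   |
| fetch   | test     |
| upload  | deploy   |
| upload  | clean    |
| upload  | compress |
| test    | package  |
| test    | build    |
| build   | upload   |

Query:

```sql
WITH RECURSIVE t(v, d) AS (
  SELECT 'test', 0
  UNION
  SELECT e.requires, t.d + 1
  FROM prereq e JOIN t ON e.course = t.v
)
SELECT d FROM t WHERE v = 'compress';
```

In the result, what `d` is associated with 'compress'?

3

Base: (test, d=0).
Iteration 1: edges from {test} -> (build, d=1), (package, d=1).
Iteration 2: edges from {build,package} -> (clean, d=2), (lint, d=2), (upload, d=2).
Iteration 3: edges from {clean,lint,upload} -> (clean, d=3), (compress, d=3), (deploy, d=3).
Iteration 4: no outgoing edges from {clean,compress,deploy}; recursion stops.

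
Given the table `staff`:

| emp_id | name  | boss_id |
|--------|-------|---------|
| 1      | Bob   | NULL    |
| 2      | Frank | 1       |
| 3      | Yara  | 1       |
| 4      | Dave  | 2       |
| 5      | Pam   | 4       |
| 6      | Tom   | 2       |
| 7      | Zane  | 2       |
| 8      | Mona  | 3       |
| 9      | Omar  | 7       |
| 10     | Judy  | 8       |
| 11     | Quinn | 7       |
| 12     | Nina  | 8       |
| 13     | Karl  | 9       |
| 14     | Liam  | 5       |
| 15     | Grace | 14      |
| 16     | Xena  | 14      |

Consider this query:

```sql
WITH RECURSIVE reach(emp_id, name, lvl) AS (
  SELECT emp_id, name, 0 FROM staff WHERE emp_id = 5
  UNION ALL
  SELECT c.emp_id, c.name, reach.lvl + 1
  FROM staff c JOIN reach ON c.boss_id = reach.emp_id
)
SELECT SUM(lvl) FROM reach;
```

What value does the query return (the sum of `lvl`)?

Base: emp_id=5 (Pam) at lvl 0.
Iteration 1: rows with boss_id in {5} -> Liam (id 14, lvl 1).
Iteration 2: rows with boss_id in {14} -> Grace (id 15, lvl 2), Xena (id 16, lvl 2).
Iteration 3: no rows with boss_id in {15,16}; recursion stops.
SUM(lvl) = 0 + 1 + 2 + 2 = 5.

5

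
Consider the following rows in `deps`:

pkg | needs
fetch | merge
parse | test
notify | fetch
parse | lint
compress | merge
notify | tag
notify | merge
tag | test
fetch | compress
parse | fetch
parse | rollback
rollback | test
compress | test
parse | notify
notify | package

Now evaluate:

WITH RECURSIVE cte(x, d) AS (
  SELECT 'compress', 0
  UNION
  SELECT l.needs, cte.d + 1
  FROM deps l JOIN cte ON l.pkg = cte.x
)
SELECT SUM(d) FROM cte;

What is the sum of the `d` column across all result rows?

Base: (compress, d=0).
Iteration 1: edges from {compress} -> (merge, d=1), (test, d=1).
Iteration 2: no outgoing edges from {merge,test}; recursion stops.
SUM(d) = 0 + 1 + 1 = 2.

2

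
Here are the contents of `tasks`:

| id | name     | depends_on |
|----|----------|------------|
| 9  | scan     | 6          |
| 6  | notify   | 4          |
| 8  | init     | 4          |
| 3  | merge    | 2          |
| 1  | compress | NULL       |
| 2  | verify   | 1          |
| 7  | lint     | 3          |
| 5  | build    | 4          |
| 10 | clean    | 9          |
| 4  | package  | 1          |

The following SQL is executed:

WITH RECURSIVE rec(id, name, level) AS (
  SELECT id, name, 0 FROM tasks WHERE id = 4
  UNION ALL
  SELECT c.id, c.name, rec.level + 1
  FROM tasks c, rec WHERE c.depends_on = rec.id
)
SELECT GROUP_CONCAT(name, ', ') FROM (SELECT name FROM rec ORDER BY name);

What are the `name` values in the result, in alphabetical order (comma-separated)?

Base: id=4 (package) at level 0.
Iteration 1: rows with depends_on in {4} -> build (id 5, level 1), notify (id 6, level 1), init (id 8, level 1).
Iteration 2: rows with depends_on in {5,6,8} -> scan (id 9, level 2).
Iteration 3: rows with depends_on in {9} -> clean (id 10, level 3).
Iteration 4: no rows with depends_on in {10}; recursion stops.

build, clean, init, notify, package, scan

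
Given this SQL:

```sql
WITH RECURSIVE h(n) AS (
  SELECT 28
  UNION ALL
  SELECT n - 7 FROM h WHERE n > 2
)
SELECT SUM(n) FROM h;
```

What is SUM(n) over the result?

Base: n=28.
Iteration 1: 28 > 2 holds -> n = 28 - 7 = 21.
Iteration 2: 21 > 2 holds -> n = 21 - 7 = 14.
Iteration 3: 14 > 2 holds -> n = 14 - 7 = 7.
Iteration 4: 7 > 2 holds -> n = 7 - 7 = 0.
Iteration 5: 0 > 2 fails; recursion stops.
SUM(n) = 28 + 21 + 14 + 7 + 0 = 70.

70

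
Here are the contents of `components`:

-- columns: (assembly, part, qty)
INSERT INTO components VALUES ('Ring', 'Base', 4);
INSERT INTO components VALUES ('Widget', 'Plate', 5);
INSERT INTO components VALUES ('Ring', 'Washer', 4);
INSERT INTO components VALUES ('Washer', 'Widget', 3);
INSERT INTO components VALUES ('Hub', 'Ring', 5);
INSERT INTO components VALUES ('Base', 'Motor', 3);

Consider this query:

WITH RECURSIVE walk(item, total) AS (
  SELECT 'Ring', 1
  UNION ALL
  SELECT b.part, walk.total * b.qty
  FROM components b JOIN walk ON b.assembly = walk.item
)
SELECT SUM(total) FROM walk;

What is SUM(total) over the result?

93

Base: (Ring, total=1).
Iteration 1: components of {Ring} -> Base = 1*4 = 4, Washer = 1*4 = 4.
Iteration 2: components of {Base,Washer} -> Motor = 4*3 = 12, Widget = 4*3 = 12.
Iteration 3: components of {Motor,Widget} -> Plate = 12*5 = 60.
Iteration 4: no further components; recursion stops.
SUM(total) = 1 + 4 + 4 + 12 + 12 + 60 = 93.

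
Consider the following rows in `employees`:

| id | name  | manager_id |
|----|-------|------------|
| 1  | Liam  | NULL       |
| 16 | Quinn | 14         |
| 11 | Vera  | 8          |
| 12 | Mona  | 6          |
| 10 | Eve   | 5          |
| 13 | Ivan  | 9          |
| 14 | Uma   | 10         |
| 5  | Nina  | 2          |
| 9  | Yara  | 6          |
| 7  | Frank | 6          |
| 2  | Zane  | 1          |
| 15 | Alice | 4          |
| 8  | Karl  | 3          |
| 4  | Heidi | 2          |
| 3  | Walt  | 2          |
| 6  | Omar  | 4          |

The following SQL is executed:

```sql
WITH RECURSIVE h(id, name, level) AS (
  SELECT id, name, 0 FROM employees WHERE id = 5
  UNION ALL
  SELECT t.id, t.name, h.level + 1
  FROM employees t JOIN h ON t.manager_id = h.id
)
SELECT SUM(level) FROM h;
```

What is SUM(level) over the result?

Base: id=5 (Nina) at level 0.
Iteration 1: rows with manager_id in {5} -> Eve (id 10, level 1).
Iteration 2: rows with manager_id in {10} -> Uma (id 14, level 2).
Iteration 3: rows with manager_id in {14} -> Quinn (id 16, level 3).
Iteration 4: no rows with manager_id in {16}; recursion stops.
SUM(level) = 0 + 1 + 2 + 3 = 6.

6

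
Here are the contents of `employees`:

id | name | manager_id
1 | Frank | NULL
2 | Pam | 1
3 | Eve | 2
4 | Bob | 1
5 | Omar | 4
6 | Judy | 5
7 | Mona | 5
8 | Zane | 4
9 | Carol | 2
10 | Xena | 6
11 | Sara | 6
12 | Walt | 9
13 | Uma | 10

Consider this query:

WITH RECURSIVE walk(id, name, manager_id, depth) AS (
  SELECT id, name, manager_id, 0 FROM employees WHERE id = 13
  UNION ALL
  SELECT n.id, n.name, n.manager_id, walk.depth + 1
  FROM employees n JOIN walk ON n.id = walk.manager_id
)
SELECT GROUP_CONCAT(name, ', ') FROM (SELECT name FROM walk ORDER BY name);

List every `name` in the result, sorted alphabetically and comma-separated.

Bob, Frank, Judy, Omar, Uma, Xena

Base: id=13 (Uma), manager_id=10, depth 0.
Iteration 1: join on id=10 -> Xena (id 10, manager_id=6, depth 1).
Iteration 2: join on id=6 -> Judy (id 6, manager_id=5, depth 2).
Iteration 3: join on id=5 -> Omar (id 5, manager_id=4, depth 3).
Iteration 4: join on id=4 -> Bob (id 4, manager_id=1, depth 4).
Iteration 5: join on id=1 -> Frank (id 1, manager_id=NULL, depth 5).
Iteration 6: manager_id is NULL; no match; recursion stops.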